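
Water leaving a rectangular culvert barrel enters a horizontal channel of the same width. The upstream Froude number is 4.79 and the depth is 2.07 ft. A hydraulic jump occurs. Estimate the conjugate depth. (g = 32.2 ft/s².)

Fr₁ = 4.79 (given).
By Bélanger, y₂/y₁ = ½[√(1 + 8Fr₁²) − 1] = ½[√184.6 − 1] = 6.29.
y₂ = 6.29 × 2.07 = 13.0 ft.

y₂ = 13.0 ft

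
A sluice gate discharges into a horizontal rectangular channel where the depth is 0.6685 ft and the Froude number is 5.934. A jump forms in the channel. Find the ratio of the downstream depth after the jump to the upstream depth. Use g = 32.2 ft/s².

y₂/y₁ = 7.907

Fr₁ = 5.934 (given).
Bélanger equation: y₂/y₁ = ½[√(1 + 8Fr₁²) − 1] = ½[√282.70 − 1] = 7.907.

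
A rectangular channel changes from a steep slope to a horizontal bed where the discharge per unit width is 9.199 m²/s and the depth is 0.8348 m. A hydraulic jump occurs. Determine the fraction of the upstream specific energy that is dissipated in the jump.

ΔE/E₁ = 0.374 (37.4%)

V₁ = q/y₁ = 9.199/0.8348 = 11.02 m/s. Fr₁ = V₁/√(g·y₁) = 11.02/√(9.81×0.8348) = 3.851.
Bélanger equation: y₂/y₁ = ½[√(1 + 8Fr₁²) − 1] = ½[√119.62 − 1] = 4.969.
y₂ = 4.969 × 0.8348 = 4.148 m.
E₁ = y₁ + V₁²/2g = 7.024 m. ΔE = (y₂ − y₁)³/(4y₁y₂) = 2.625 m. ΔE/E₁ = 2.625/7.024 = 0.374.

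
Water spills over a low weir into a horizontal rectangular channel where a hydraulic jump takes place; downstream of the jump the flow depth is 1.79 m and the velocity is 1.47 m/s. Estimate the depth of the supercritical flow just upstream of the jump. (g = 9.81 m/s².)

Fr₂ = V₂/√(g·y₂) = 1.47/√(9.81×1.79) = 0.351.
Applying the sequent-depth relation in reverse, y₁/y₂ = ½[√(1 + 8Fr₂²) − 1] = ½[√1.984 − 1] = 0.204.
y₁ = 0.204 × 1.79 = 0.366 m.

y₁ = 0.366 m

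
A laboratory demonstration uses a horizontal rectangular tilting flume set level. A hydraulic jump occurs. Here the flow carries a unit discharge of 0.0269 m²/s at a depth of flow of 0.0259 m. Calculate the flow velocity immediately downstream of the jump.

V₁ = q/y₁ = 0.0269/0.0259 = 1.04 m/s. Fr₁ = V₁/√(g·y₁) = 1.04/√(9.81×0.0259) = 2.06.
From the momentum equation for a rectangular channel, y₂/y₁ = ½[√(1 + 8Fr₁²) − 1] = ½[√34.96 − 1] = 2.46.
y₂ = 2.46 × 0.0259 = 0.0636 m.
V₂ = q/y₂ = 0.0269/0.0636 = 0.423 m/s.

V₂ = 0.423 m/s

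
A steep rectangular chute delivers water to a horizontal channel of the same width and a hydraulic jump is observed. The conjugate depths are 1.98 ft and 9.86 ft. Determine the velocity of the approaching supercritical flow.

For a rectangular channel the momentum equation gives q² = ½·g·y₁·y₂·(y₁ + y₂) = ½×32.2×1.98×9.86×11.8 = 3722.
q = √3722 = 61.0 ft²/s.
V₁ = q/y₁ = 61.0/1.98 = 30.8 ft/s.

V₁ = 30.8 ft/s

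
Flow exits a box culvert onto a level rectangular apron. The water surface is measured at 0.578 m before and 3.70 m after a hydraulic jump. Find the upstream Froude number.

For a rectangular channel the momentum equation gives q² = ½·g·y₁·y₂·(y₁ + y₂) = ½×9.81×0.578×3.70×4.28 = 44.9.
q = √44.9 = 6.70 m²/s.
V₁ = q/y₁ = 11.6 m/s; Fr₁ = V₁/√(g·y₁) = 4.87.

Fr₁ = 4.87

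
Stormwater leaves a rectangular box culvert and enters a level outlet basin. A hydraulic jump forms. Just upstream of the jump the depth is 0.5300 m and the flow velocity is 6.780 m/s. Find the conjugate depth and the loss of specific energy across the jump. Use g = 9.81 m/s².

Fr₁ = V₁/√(g·y₁) = 6.780/√(9.81×0.5300) = 2.973.
Sequent-depth ratio: y₂/y₁ = ½[√(1 + 8Fr₁²) − 1] = ½[√71.730 − 1] = 3.735.
y₂ = 3.735 × 0.5300 = 1.979 m.
Head loss: ΔE = (y₂ − y₁)³/(4y₁y₂) = (1.979 − 0.5300)³/(4×0.5300×1.979) = 3.045/4.196 = 0.7256 m.

y₂ = 1.979 m; ΔE = 0.7256 m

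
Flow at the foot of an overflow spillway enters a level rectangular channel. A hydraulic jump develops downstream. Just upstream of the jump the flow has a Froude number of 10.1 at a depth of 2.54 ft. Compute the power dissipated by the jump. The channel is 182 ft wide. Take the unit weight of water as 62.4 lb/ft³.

Fr₁ = 10.1 (given).
From the momentum equation for a rectangular channel, y₂/y₁ = ½[√(1 + 8Fr₁²) − 1] = ½[√817.1 − 1] = 13.8.
y₂ = 13.8 × 2.54 = 35.0 ft.
Head loss: ΔE = (y₂ − y₁)³/(4y₁y₂) = (35.0 − 2.54)³/(4×2.54×35.0) = 34304/356 = 96.4 ft.
V₁ = Fr₁·√(g·y₁) = 10.1×√(32.2×2.54) = 91.3 ft/s; q = V₁·y₁ = 232 ft²/s. Q = q·b = 232 × 182 = 42225 cfs. P = γ·Q·ΔE/550 = 62.4 × 42225 × 96.4 / 550 = 461718 hp.

P = 461718 hp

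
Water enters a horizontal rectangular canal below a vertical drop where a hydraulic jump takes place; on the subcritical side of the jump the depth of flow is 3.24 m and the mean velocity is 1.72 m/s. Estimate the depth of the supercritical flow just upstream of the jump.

Fr₂ = V₂/√(g·y₂) = 1.72/√(9.81×3.24) = 0.305.
Applying the sequent-depth relation in reverse, y₁/y₂ = ½[√(1 + 8Fr₂²) − 1] = ½[√1.745 − 1] = 0.160.
y₁ = 0.160 × 3.24 = 0.520 m.

y₁ = 0.520 m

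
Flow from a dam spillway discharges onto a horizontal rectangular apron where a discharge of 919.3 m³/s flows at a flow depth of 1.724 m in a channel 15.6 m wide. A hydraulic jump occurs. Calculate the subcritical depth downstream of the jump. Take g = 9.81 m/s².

y₂ = 19.42 m

q = Q/b = 919.3/15.6 = 58.93 m²/s; V₁ = q/y₁ = 34.18 m/s. Fr₁ = V₁/√(g·y₁) = 8.312.
By Bélanger, y₂/y₁ = ½[√(1 + 8Fr₁²) − 1] = ½[√553.68 − 1] = 11.27.
y₂ = 11.27 × 1.724 = 19.42 m.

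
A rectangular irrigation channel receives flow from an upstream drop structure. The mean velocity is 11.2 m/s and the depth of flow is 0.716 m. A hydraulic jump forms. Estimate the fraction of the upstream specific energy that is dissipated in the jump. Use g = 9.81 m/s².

ΔE/E₁ = 0.417 (41.7%)

Fr₁ = V₁/√(g·y₁) = 11.2/√(9.81×0.716) = 4.23.
Conjugate-depth relation: y₂/y₁ = ½[√(1 + 8Fr₁²) − 1] = ½[√143.9 − 1] = 5.50.
y₂ = 5.50 × 0.716 = 3.94 m.
E₁ = y₁ + V₁²/2g = 7.11 m. ΔE = (y₂ − y₁)³/(4y₁y₂) = 2.96 m. ΔE/E₁ = 2.96/7.11 = 0.417.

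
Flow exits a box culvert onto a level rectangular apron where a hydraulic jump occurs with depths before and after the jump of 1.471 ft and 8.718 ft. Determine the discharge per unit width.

For a rectangular channel the momentum equation gives q² = ½·g·y₁·y₂·(y₁ + y₂) = ½×32.2×1.471×8.718×10.19 = 2104.
q = √2104 = 45.87 ft²/s.

q = 45.87 ft²/s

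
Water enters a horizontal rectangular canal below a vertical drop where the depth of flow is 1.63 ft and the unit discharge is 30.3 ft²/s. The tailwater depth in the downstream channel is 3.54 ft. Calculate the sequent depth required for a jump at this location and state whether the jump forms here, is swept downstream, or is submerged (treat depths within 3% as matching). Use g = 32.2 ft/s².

V₁ = q/y₁ = 30.3/1.63 = 18.6 ft/s. Fr₁ = V₁/√(g·y₁) = 18.6/√(32.2×1.63) = 2.57.
Conjugate-depth relation: y₂/y₁ = ½[√(1 + 8Fr₁²) − 1] = ½[√53.67 − 1] = 3.16.
y₂ = 3.16 × 1.63 = 5.16 ft.
Tailwater y_tw = 3.54 ft: y_tw < y₂, so the jump is swept downstream.

y₂ = 5.16 ft; the jump is swept downstream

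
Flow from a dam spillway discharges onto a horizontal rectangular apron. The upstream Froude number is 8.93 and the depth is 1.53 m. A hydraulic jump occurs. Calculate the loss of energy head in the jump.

Fr₁ = 8.93 (given).
Conjugate-depth relation: y₂/y₁ = ½[√(1 + 8Fr₁²) − 1] = ½[√639.0 − 1] = 12.1.
y₂ = 12.1 × 1.53 = 18.6 m.
Head loss: ΔE = (y₂ − y₁)³/(4y₁y₂) = (18.6 − 1.53)³/(4×1.53×18.6) = 4950/114 = 43.5 m.

ΔE = 43.5 m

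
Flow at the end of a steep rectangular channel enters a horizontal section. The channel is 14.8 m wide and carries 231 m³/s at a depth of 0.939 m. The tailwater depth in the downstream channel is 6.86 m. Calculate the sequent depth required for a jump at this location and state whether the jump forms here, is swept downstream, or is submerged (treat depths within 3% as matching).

q = Q/b = 231/14.8 = 15.6 m²/s; V₁ = q/y₁ = 16.6 m/s. Fr₁ = V₁/√(g·y₁) = 5.48.
From the momentum equation for a rectangular channel, y₂/y₁ = ½[√(1 + 8Fr₁²) − 1] = ½[√241.0 − 1] = 7.26.
y₂ = 7.26 × 0.939 = 6.82 m.
Tailwater y_tw = 6.86 m: y_tw ≈ y₂, so the jump forms here.

y₂ = 6.82 m; the jump forms here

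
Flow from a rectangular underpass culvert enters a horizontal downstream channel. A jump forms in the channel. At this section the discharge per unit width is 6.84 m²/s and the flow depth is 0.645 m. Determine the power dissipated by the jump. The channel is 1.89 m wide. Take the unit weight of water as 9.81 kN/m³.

P = 336 kW

V₁ = q/y₁ = 6.84/0.645 = 10.6 m/s. Fr₁ = V₁/√(g·y₁) = 10.6/√(9.81×0.645) = 4.22.
From the momentum equation for a rectangular channel, y₂/y₁ = ½[√(1 + 8Fr₁²) − 1] = ½[√143.2 − 1] = 5.48.
y₂ = 5.48 × 0.645 = 3.54 m.
V₂ = q/y₂ = 6.84/3.54 = 1.93 m/s. E₁ = y₁ + V₁²/2g = 6.38 m; E₂ = y₂ + V₂²/2g = 3.73 m. ΔE = E₁ − E₂ = 2.65 m.
Q = q·b = 6.84 × 1.89 = 12.9 m³/s. P = γ·Q·ΔE = 9.81 × 12.9 × 2.65 = 336 kW.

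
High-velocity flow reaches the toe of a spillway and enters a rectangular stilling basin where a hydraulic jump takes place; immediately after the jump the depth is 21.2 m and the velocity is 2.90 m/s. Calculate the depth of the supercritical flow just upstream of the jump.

Fr₂ = V₂/√(g·y₂) = 2.90/√(9.81×21.2) = 0.201.
The Bélanger relation is symmetric: y₁/y₂ = ½[√(1 + 8Fr₂²) − 1] = ½[√1.324 − 1] = 0.0752.
y₁ = 0.0752 × 21.2 = 1.59 m.

y₁ = 1.59 m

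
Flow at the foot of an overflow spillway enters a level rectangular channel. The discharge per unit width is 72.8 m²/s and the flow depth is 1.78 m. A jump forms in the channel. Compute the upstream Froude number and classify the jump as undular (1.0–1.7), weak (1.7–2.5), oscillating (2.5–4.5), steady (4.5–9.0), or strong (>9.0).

Fr₁ = 9.79; strong jump

V₁ = q/y₁ = 72.8/1.78 = 40.9 m/s. Fr₁ = V₁/√(g·y₁) = 40.9/√(9.81×1.78) = 9.79.
Fr₁ = 9.79 lies in the strong range.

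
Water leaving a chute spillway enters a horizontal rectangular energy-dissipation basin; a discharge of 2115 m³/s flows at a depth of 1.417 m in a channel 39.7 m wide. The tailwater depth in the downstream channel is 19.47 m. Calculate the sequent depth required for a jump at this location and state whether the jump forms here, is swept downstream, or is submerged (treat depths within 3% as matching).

y₂ = 19.51 m; the jump forms here

q = Q/b = 2115/39.7 = 53.27 m²/s; V₁ = q/y₁ = 37.60 m/s. Fr₁ = V₁/√(g·y₁) = 10.08.
Conjugate-depth relation: y₂/y₁ = ½[√(1 + 8Fr₁²) − 1] = ½[√814.49 − 1] = 13.77.
y₂ = 13.77 × 1.417 = 19.51 m.
Tailwater y_tw = 19.47 m: y_tw ≈ y₂, so the jump forms here.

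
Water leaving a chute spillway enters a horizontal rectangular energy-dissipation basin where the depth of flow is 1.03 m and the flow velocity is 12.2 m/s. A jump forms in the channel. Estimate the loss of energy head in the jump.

Fr₁ = V₁/√(g·y₁) = 12.2/√(9.81×1.03) = 3.84.
From the momentum equation for a rectangular channel, y₂/y₁ = ½[√(1 + 8Fr₁²) − 1] = ½[√118.8 − 1] = 4.95.
y₂ = 4.95 × 1.03 = 5.10 m.
q = V₁·y₁ = 12.2 × 1.03 = 12.6 m²/s. V₂ = q/y₂ = 12.6/5.10 = 2.46 m/s. E₁ = y₁ + V₁²/2g = 8.62 m; E₂ = y₂ + V₂²/2g = 5.41 m. ΔE = E₁ − E₂ = 3.21 m.

ΔE = 3.21 m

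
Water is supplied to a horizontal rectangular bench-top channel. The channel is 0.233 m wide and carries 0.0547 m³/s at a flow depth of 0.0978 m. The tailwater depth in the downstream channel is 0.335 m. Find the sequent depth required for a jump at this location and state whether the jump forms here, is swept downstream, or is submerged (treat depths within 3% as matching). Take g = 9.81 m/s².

y₂ = 0.294 m; the jump is submerged

q = Q/b = 0.0547/0.233 = 0.235 m²/s; V₁ = q/y₁ = 2.40 m/s. Fr₁ = V₁/√(g·y₁) = 2.45.
Bélanger equation: y₂/y₁ = ½[√(1 + 8Fr₁²) − 1] = ½[√49.05 − 1] = 3.00.
y₂ = 3.00 × 0.0978 = 0.294 m.
Tailwater y_tw = 0.335 m: y_tw > y₂, so the jump is submerged.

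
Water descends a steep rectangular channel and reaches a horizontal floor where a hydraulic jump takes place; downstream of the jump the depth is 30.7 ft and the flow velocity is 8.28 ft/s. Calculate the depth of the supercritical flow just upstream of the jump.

Fr₂ = V₂/√(g·y₂) = 8.28/√(32.2×30.7) = 0.263.
From the momentum equation (using Fr₂), y₁/y₂ = ½[√(1 + 8Fr₂²) − 1] = ½[√1.555 − 1] = 0.123.
y₁ = 0.123 × 30.7 = 3.79 ft.

y₁ = 3.79 ft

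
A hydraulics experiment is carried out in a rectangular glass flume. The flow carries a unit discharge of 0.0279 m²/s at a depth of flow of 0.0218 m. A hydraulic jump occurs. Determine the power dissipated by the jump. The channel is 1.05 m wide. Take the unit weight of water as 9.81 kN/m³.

P = 0.00665 kW

V₁ = q/y₁ = 0.0279/0.0218 = 1.28 m/s. Fr₁ = V₁/√(g·y₁) = 1.28/√(9.81×0.0218) = 2.77.
Conjugate-depth relation: y₂/y₁ = ½[√(1 + 8Fr₁²) − 1] = ½[√62.27 − 1] = 3.45.
y₂ = 3.45 × 0.0218 = 0.0751 m.
V₂ = q/y₂ = 0.0279/0.0751 = 0.371 m/s. E₁ = y₁ + V₁²/2g = 0.105 m; E₂ = y₂ + V₂²/2g = 0.0821 m. ΔE = E₁ − E₂ = 0.0231 m.
Q = q·b = 0.0279 × 1.05 = 0.0293 m³/s. P = γ·Q·ΔE = 9.81 × 0.0293 × 0.0231 = 0.00665 kW.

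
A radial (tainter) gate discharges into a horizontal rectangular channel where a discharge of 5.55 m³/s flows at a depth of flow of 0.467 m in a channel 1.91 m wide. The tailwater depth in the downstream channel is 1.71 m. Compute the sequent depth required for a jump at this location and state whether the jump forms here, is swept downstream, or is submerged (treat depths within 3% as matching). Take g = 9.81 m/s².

q = Q/b = 5.55/1.91 = 2.91 m²/s; V₁ = q/y₁ = 6.22 m/s. Fr₁ = V₁/√(g·y₁) = 2.91.
By Bélanger, y₂/y₁ = ½[√(1 + 8Fr₁²) − 1] = ½[√68.61 − 1] = 3.64.
y₂ = 3.64 × 0.467 = 1.70 m.
Tailwater y_tw = 1.71 m: y_tw ≈ y₂, so the jump forms here.

y₂ = 1.70 m; the jump forms here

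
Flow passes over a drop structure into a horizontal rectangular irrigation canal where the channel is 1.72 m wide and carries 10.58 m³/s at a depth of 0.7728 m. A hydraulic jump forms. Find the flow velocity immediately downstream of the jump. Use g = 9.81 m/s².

q = Q/b = 10.58/1.72 = 6.151 m²/s; V₁ = q/y₁ = 7.960 m/s. Fr₁ = V₁/√(g·y₁) = 2.891.
Sequent-depth ratio: y₂/y₁ = ½[√(1 + 8Fr₁²) − 1] = ½[√67.855 − 1] = 3.619.
y₂ = 3.619 × 0.7728 = 2.797 m.
V₂ = q/y₂ = 6.151/2.797 = 2.200 m/s.

V₂ = 2.200 m/s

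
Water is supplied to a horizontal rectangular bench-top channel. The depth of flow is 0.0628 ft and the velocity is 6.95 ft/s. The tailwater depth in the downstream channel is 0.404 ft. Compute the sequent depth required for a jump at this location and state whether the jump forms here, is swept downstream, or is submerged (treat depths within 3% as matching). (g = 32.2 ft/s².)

y₂ = 0.404 ft; the jump forms here

Fr₁ = V₁/√(g·y₁) = 6.95/√(32.2×0.0628) = 4.89.
Bélanger equation: y₂/y₁ = ½[√(1 + 8Fr₁²) − 1] = ½[√192.1 − 1] = 6.43.
y₂ = 6.43 × 0.0628 = 0.404 ft.
Tailwater y_tw = 0.404 ft: y_tw ≈ y₂, so the jump forms here.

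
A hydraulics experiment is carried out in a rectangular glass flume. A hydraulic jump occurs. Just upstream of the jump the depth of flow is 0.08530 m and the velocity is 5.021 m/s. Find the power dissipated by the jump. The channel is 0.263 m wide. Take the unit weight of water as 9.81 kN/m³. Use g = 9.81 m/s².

P = 0.8013 kW

Fr₁ = V₁/√(g·y₁) = 5.021/√(9.81×0.08530) = 5.489.
Conjugate-depth relation: y₂/y₁ = ½[√(1 + 8Fr₁²) − 1] = ½[√242.02 − 1] = 7.278.
y₂ = 7.278 × 0.08530 = 0.6209 m.
q = V₁·y₁ = 5.021 × 0.08530 = 0.4283 m²/s. V₂ = q/y₂ = 0.4283/0.6209 = 0.6898 m/s. E₁ = y₁ + V₁²/2g = 1.370 m; E₂ = y₂ + V₂²/2g = 0.6451 m. ΔE = E₁ − E₂ = 0.7251 m.
Q = q·b = 0.4283 × 0.263 = 0.1126 m³/s. P = γ·Q·ΔE = 9.81 × 0.1126 × 0.7251 = 0.8013 kW.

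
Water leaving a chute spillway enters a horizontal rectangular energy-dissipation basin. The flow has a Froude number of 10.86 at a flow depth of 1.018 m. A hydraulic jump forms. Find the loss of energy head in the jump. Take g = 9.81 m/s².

ΔE = 45.64 m

Fr₁ = 10.86 (given).
Bélanger equation: y₂/y₁ = ½[√(1 + 8Fr₁²) − 1] = ½[√944.52 − 1] = 14.87.
y₂ = 14.87 × 1.018 = 15.13 m.
Head loss: ΔE = (y₂ − y₁)³/(4y₁y₂) = (15.13 − 1.018)³/(4×1.018×15.13) = 2813/61.63 = 45.64 m.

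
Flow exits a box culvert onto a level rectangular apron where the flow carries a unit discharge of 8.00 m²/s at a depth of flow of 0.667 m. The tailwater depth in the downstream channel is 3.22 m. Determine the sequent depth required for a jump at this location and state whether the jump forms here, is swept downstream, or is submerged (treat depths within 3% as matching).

V₁ = q/y₁ = 8.00/0.667 = 12.0 m/s. Fr₁ = V₁/√(g·y₁) = 12.0/√(9.81×0.667) = 4.69.
Sequent-depth ratio: y₂/y₁ = ½[√(1 + 8Fr₁²) − 1] = ½[√176.9 − 1] = 6.15.
y₂ = 6.15 × 0.667 = 4.10 m.
Tailwater y_tw = 3.22 m: y_tw < y₂, so the jump is swept downstream.

y₂ = 4.10 m; the jump is swept downstream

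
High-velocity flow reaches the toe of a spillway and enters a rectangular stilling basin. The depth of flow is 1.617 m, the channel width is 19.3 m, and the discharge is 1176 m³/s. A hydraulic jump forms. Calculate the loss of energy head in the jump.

q = Q/b = 1176/19.3 = 60.93 m²/s; V₁ = q/y₁ = 37.68 m/s. Fr₁ = V₁/√(g·y₁) = 9.461.
From the momentum equation for a rectangular channel, y₂/y₁ = ½[√(1 + 8Fr₁²) − 1] = ½[√717.13 − 1] = 12.89.
y₂ = 12.89 × 1.617 = 20.84 m.
Head loss: ΔE = (y₂ − y₁)³/(4y₁y₂) = (20.84 − 1.617)³/(4×1.617×20.84) = 7106/134.8 = 52.71 m.

ΔE = 52.71 m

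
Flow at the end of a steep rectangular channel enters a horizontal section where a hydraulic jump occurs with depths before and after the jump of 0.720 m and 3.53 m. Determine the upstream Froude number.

For a rectangular channel the momentum equation gives q² = ½·g·y₁·y₂·(y₁ + y₂) = ½×9.81×0.720×3.53×4.25 = 53.0.
q = √53.0 = 7.28 m²/s.
V₁ = q/y₁ = 10.1 m/s; Fr₁ = V₁/√(g·y₁) = 3.80.

Fr₁ = 3.80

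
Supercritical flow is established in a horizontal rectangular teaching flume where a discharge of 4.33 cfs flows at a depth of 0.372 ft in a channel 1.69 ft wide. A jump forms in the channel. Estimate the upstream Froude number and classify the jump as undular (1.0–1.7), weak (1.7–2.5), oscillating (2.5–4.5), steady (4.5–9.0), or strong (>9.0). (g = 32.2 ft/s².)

Fr₁ = 1.99; weak jump

q = Q/b = 4.33/1.69 = 2.56 ft²/s; V₁ = q/y₁ = 6.89 ft/s. Fr₁ = V₁/√(g·y₁) = 1.99.
Fr₁ = 1.99 lies in the weak range.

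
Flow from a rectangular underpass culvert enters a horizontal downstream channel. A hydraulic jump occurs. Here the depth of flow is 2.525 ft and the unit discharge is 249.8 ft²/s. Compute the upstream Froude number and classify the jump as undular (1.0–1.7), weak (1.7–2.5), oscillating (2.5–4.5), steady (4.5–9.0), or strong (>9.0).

Fr₁ = 10.97; strong jump

V₁ = q/y₁ = 249.8/2.525 = 98.93 ft/s. Fr₁ = V₁/√(g·y₁) = 98.93/√(32.2×2.525) = 10.97.
Fr₁ = 10.97 lies in the strong range.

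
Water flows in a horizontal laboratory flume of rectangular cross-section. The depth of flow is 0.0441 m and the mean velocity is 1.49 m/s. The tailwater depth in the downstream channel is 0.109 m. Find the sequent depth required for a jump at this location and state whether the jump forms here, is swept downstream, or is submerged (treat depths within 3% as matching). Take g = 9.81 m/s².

Fr₁ = V₁/√(g·y₁) = 1.49/√(9.81×0.0441) = 2.27.
From the momentum equation for a rectangular channel, y₂/y₁ = ½[√(1 + 8Fr₁²) − 1] = ½[√42.05 − 1] = 2.74.
y₂ = 2.74 × 0.0441 = 0.121 m.
Tailwater y_tw = 0.109 m: y_tw < y₂, so the jump is swept downstream.

y₂ = 0.121 m; the jump is swept downstream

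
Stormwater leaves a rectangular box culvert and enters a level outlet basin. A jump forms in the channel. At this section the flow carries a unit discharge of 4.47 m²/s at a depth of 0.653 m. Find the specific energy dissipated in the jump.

V₁ = q/y₁ = 4.47/0.653 = 6.85 m/s. Fr₁ = V₁/√(g·y₁) = 6.85/√(9.81×0.653) = 2.70.
Conjugate-depth relation: y₂/y₁ = ½[√(1 + 8Fr₁²) − 1] = ½[√59.52 − 1] = 3.36.
y₂ = 3.36 × 0.653 = 2.19 m.
V₂ = q/y₂ = 4.47/2.19 = 2.04 m/s. E₁ = y₁ + V₁²/2g = 3.04 m; E₂ = y₂ + V₂²/2g = 2.40 m. ΔE = E₁ − E₂ = 0.637 m.

ΔE = 0.637 m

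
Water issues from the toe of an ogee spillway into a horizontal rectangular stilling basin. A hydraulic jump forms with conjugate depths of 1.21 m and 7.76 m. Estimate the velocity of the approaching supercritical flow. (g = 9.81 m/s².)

V₁ = 16.8 m/s

For a rectangular channel the momentum equation gives q² = ½·g·y₁·y₂·(y₁ + y₂) = ½×9.81×1.21×7.76×8.97 = 413.
q = √413 = 20.3 m²/s.
V₁ = q/y₁ = 20.3/1.21 = 16.8 m/s.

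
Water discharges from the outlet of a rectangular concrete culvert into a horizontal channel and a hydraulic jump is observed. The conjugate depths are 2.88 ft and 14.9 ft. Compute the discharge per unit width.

For a rectangular channel the momentum equation gives q² = ½·g·y₁·y₂·(y₁ + y₂) = ½×32.2×2.88×14.9×17.8 = 12284.
q = √12284 = 111 ft²/s.

q = 111 ft²/s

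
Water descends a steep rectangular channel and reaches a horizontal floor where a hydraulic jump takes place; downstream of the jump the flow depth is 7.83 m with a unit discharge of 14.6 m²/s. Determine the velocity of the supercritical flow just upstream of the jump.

V₁ = 22.3 m/s

V₂ = q/y₂ = 14.6/7.83 = 1.86 m/s; Fr₂ = V₂/√(g·y₂) = 0.213.
From the momentum equation (using Fr₂), y₁/y₂ = ½[√(1 + 8Fr₂²) − 1] = ½[√1.362 − 1] = 0.0835.
y₁ = 0.0835 × 7.83 = 0.654 m.
V₁ = q/y₁ = 14.6/0.654 = 22.3 m/s.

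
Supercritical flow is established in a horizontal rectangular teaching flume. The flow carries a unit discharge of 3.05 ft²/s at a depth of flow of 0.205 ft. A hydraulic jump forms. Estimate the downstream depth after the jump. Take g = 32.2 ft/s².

V₁ = q/y₁ = 3.05/0.205 = 14.9 ft/s. Fr₁ = V₁/√(g·y₁) = 14.9/√(32.2×0.205) = 5.79.
Sequent-depth ratio: y₂/y₁ = ½[√(1 + 8Fr₁²) − 1] = ½[√269.3 − 1] = 7.70.
y₂ = 7.70 × 0.205 = 1.58 ft.

y₂ = 1.58 ft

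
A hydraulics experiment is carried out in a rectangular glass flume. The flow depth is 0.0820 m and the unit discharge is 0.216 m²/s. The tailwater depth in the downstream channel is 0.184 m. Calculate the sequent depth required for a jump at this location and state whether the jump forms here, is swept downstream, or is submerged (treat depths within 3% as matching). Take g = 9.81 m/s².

y₂ = 0.302 m; the jump is swept downstream

V₁ = q/y₁ = 0.216/0.0820 = 2.63 m/s. Fr₁ = V₁/√(g·y₁) = 2.63/√(9.81×0.0820) = 2.94.
Conjugate-depth relation: y₂/y₁ = ½[√(1 + 8Fr₁²) − 1] = ½[√70.01 − 1] = 3.68.
y₂ = 3.68 × 0.0820 = 0.302 m.
Tailwater y_tw = 0.184 m: y_tw < y₂, so the jump is swept downstream.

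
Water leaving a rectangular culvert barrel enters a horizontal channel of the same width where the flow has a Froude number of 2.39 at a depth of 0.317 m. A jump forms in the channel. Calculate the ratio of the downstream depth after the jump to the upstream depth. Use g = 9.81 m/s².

y₂/y₁ = 2.92

Fr₁ = 2.39 (given).
From the momentum equation for a rectangular channel, y₂/y₁ = ½[√(1 + 8Fr₁²) − 1] = ½[√46.70 − 1] = 2.92.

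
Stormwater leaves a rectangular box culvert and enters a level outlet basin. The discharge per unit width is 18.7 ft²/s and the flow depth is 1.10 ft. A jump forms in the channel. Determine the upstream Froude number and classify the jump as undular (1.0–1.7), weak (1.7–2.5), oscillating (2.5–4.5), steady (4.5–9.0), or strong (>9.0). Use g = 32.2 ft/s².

Fr₁ = 2.86; oscillating jump

V₁ = q/y₁ = 18.7/1.10 = 17.0 ft/s. Fr₁ = V₁/√(g·y₁) = 17.0/√(32.2×1.10) = 2.86.
Fr₁ = 2.86 lies in the oscillating range.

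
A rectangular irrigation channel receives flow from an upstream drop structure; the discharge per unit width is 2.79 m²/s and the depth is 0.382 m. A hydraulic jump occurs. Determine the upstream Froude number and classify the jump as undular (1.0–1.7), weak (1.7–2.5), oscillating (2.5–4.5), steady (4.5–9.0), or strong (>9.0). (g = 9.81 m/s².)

V₁ = q/y₁ = 2.79/0.382 = 7.30 m/s. Fr₁ = V₁/√(g·y₁) = 7.30/√(9.81×0.382) = 3.77.
Fr₁ = 3.77 lies in the oscillating range.

Fr₁ = 3.77; oscillating jump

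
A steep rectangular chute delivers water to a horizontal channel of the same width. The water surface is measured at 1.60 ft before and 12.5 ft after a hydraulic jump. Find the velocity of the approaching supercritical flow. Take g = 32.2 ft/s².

For a rectangular channel the momentum equation gives q² = ½·g·y₁·y₂·(y₁ + y₂) = ½×32.2×1.60×12.5×14.1 = 4540.
q = √4540 = 67.4 ft²/s.
V₁ = q/y₁ = 67.4/1.60 = 42.1 ft/s.

V₁ = 42.1 ft/s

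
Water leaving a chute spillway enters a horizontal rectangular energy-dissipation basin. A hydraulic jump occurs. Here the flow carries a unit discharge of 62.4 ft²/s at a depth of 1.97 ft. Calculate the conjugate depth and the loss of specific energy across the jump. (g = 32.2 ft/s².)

V₁ = q/y₁ = 62.4/1.97 = 31.7 ft/s. Fr₁ = V₁/√(g·y₁) = 31.7/√(32.2×1.97) = 3.98.
Bélanger equation: y₂/y₁ = ½[√(1 + 8Fr₁²) − 1] = ½[√127.5 − 1] = 5.15.
y₂ = 5.15 × 1.97 = 10.1 ft.
V₂ = q/y₂ = 62.4/10.1 = 6.15 ft/s. E₁ = y₁ + V₁²/2g = 17.5 ft; E₂ = y₂ + V₂²/2g = 10.7 ft. ΔE = E₁ − E₂ = 6.82 ft.

y₂ = 10.1 ft; ΔE = 6.82 ft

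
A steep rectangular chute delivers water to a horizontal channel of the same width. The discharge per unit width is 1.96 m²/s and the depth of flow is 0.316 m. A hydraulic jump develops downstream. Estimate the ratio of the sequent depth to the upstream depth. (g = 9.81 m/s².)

y₂/y₁ = 4.51

V₁ = q/y₁ = 1.96/0.316 = 6.20 m/s. Fr₁ = V₁/√(g·y₁) = 6.20/√(9.81×0.316) = 3.52.
Conjugate-depth relation: y₂/y₁ = ½[√(1 + 8Fr₁²) − 1] = ½[√100.3 − 1] = 4.51.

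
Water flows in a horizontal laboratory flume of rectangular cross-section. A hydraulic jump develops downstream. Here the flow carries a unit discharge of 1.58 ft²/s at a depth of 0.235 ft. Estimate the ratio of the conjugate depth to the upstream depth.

V₁ = q/y₁ = 1.58/0.235 = 6.72 ft/s. Fr₁ = V₁/√(g·y₁) = 6.72/√(32.2×0.235) = 2.44.
Bélanger equation: y₂/y₁ = ½[√(1 + 8Fr₁²) − 1] = ½[√48.79 − 1] = 2.99.

y₂/y₁ = 2.99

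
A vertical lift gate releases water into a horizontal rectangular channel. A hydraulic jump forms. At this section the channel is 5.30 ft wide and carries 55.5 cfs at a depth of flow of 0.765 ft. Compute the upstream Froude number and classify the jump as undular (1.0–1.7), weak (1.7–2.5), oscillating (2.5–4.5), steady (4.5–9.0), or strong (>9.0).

q = Q/b = 55.5/5.30 = 10.5 ft²/s; V₁ = q/y₁ = 13.7 ft/s. Fr₁ = V₁/√(g·y₁) = 2.76.
Fr₁ = 2.76 lies in the oscillating range.

Fr₁ = 2.76; oscillating jump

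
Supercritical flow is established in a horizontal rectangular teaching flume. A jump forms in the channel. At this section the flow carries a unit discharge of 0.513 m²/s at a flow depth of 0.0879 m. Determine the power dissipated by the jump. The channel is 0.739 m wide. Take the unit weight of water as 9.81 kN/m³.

P = 3.95 kW

V₁ = q/y₁ = 0.513/0.0879 = 5.84 m/s. Fr₁ = V₁/√(g·y₁) = 5.84/√(9.81×0.0879) = 6.28.
Conjugate-depth relation: y₂/y₁ = ½[√(1 + 8Fr₁²) − 1] = ½[√317.0 − 1] = 8.40.
y₂ = 8.40 × 0.0879 = 0.739 m.
V₂ = q/y₂ = 0.513/0.739 = 0.695 m/s. E₁ = y₁ + V₁²/2g = 1.82 m; E₂ = y₂ + V₂²/2g = 0.763 m. ΔE = E₁ − E₂ = 1.06 m.
Q = q·b = 0.513 × 0.739 = 0.379 m³/s. P = γ·Q·ΔE = 9.81 × 0.379 × 1.06 = 3.95 kW.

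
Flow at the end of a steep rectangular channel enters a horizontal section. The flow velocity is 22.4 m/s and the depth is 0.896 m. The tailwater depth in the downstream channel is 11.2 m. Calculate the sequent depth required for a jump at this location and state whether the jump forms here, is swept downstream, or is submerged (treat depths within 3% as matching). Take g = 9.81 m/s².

Fr₁ = V₁/√(g·y₁) = 22.4/√(9.81×0.896) = 7.56.
By Bélanger, y₂/y₁ = ½[√(1 + 8Fr₁²) − 1] = ½[√457.7 − 1] = 10.2.
y₂ = 10.2 × 0.896 = 9.14 m.
Tailwater y_tw = 11.2 m: y_tw > y₂, so the jump is submerged.

y₂ = 9.14 m; the jump is submerged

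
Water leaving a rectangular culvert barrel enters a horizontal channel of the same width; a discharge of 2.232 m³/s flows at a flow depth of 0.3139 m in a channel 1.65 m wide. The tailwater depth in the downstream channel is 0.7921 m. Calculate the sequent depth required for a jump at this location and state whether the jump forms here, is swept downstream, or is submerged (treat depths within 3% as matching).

q = Q/b = 2.232/1.65 = 1.353 m²/s; V₁ = q/y₁ = 4.309 m/s. Fr₁ = V₁/√(g·y₁) = 2.456.
From the momentum equation for a rectangular channel, y₂/y₁ = ½[√(1 + 8Fr₁²) − 1] = ½[√49.247 − 1] = 3.009.
y₂ = 3.009 × 0.3139 = 0.9445 m.
Tailwater y_tw = 0.7921 m: y_tw < y₂, so the jump is swept downstream.

y₂ = 0.9445 m; the jump is swept downstream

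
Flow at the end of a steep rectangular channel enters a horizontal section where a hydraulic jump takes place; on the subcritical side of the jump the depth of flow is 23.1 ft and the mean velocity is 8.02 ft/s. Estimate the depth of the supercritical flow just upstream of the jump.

Fr₂ = V₂/√(g·y₂) = 8.02/√(32.2×23.1) = 0.294.
Since the conjugate-depth ratio holds either way, y₁/y₂ = ½[√(1 + 8Fr₂²) − 1] = ½[√1.692 − 1] = 0.150.
y₁ = 0.150 × 23.1 = 3.47 ft.

y₁ = 3.47 ft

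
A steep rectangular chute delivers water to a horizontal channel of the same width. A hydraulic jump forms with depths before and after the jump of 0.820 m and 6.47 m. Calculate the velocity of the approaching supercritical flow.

V₁ = 16.8 m/s

For a rectangular channel the momentum equation gives q² = ½·g·y₁·y₂·(y₁ + y₂) = ½×9.81×0.820×6.47×7.29 = 190.
q = √190 = 13.8 m²/s.
V₁ = q/y₁ = 13.8/0.820 = 16.8 m/s.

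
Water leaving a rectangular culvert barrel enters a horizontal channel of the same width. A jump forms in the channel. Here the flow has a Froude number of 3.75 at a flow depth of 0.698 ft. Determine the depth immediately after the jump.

Fr₁ = 3.75 (given).
Conjugate-depth relation: y₂/y₁ = ½[√(1 + 8Fr₁²) − 1] = ½[√113.5 − 1] = 4.83.
y₂ = 4.83 × 0.698 = 3.37 ft.

y₂ = 3.37 ft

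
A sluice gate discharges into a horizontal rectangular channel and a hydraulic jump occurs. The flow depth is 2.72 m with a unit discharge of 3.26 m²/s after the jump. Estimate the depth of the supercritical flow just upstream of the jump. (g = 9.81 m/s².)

y₁ = 0.267 m

V₂ = q/y₂ = 3.26/2.72 = 1.20 m/s; Fr₂ = V₂/√(g·y₂) = 0.232.
From the momentum equation (using Fr₂), y₁/y₂ = ½[√(1 + 8Fr₂²) − 1] = ½[√1.431 − 1] = 0.0981.
y₁ = 0.0981 × 2.72 = 0.267 m.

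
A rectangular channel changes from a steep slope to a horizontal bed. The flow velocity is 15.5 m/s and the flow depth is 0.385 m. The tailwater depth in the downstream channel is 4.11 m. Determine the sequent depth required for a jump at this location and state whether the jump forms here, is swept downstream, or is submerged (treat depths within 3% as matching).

y₂ = 4.15 m; the jump forms here

Fr₁ = V₁/√(g·y₁) = 15.5/√(9.81×0.385) = 7.98.
Sequent-depth ratio: y₂/y₁ = ½[√(1 + 8Fr₁²) − 1] = ½[√509.9 − 1] = 10.8.
y₂ = 10.8 × 0.385 = 4.15 m.
Tailwater y_tw = 4.11 m: y_tw ≈ y₂, so the jump forms here.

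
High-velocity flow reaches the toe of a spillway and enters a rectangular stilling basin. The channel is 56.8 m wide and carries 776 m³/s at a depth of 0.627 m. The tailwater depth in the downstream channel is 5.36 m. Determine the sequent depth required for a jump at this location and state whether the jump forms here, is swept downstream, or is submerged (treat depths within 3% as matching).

y₂ = 7.48 m; the jump is swept downstream

q = Q/b = 776/56.8 = 13.7 m²/s; V₁ = q/y₁ = 21.8 m/s. Fr₁ = V₁/√(g·y₁) = 8.79.
Conjugate-depth relation: y₂/y₁ = ½[√(1 + 8Fr₁²) − 1] = ½[√618.5 − 1] = 11.9.
y₂ = 11.9 × 0.627 = 7.48 m.
Tailwater y_tw = 5.36 m: y_tw < y₂, so the jump is swept downstream.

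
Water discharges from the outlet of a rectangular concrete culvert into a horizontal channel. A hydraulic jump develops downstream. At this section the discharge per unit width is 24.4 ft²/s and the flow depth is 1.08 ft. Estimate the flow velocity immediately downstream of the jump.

V₂ = 4.57 ft/s

V₁ = q/y₁ = 24.4/1.08 = 22.6 ft/s. Fr₁ = V₁/√(g·y₁) = 22.6/√(32.2×1.08) = 3.83.
Sequent-depth ratio: y₂/y₁ = ½[√(1 + 8Fr₁²) − 1] = ½[√118.4 − 1] = 4.94.
y₂ = 4.94 × 1.08 = 5.34 ft.
V₂ = q/y₂ = 24.4/5.34 = 4.57 ft/s.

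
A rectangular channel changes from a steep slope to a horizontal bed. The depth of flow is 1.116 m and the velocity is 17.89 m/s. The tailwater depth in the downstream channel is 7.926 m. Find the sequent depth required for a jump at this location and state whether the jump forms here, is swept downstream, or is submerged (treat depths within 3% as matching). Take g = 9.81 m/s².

y₂ = 7.994 m; the jump forms here

Fr₁ = V₁/√(g·y₁) = 17.89/√(9.81×1.116) = 5.407.
Conjugate-depth relation: y₂/y₁ = ½[√(1 + 8Fr₁²) − 1] = ½[√234.87 − 1] = 7.163.
y₂ = 7.163 × 1.116 = 7.994 m.
Tailwater y_tw = 7.926 m: y_tw ≈ y₂, so the jump forms here.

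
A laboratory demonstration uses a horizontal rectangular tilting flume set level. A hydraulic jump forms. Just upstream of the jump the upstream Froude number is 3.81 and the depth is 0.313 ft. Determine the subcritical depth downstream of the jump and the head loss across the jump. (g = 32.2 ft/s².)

y₂ = 1.54 ft; ΔE = 0.953 ft

Fr₁ = 3.81 (given).
Bélanger equation: y₂/y₁ = ½[√(1 + 8Fr₁²) − 1] = ½[√117.1 − 1] = 4.91.
y₂ = 4.91 × 0.313 = 1.54 ft.
Head loss: ΔE = (y₂ − y₁)³/(4y₁y₂) = (1.54 − 0.313)³/(4×0.313×1.54) = 1.83/1.92 = 0.953 ft.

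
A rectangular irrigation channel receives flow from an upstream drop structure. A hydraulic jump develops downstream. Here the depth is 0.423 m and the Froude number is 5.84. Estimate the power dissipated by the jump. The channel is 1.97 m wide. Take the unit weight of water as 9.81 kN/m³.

P = 411 kW

Fr₁ = 5.84 (given).
Bélanger equation: y₂/y₁ = ½[√(1 + 8Fr₁²) − 1] = ½[√273.8 − 1] = 7.77.
y₂ = 7.77 × 0.423 = 3.29 m.
Head loss: ΔE = (y₂ − y₁)³/(4y₁y₂) = (3.29 − 0.423)³/(4×0.423×3.29) = 23.5/5.56 = 4.23 m.
V₁ = Fr₁·√(g·y₁) = 5.84×√(9.81×0.423) = 11.9 m/s; q = V₁·y₁ = 5.03 m²/s. Q = q·b = 5.03 × 1.97 = 9.91 m³/s. P = γ·Q·ΔE = 9.81 × 9.91 × 4.23 = 411 kW.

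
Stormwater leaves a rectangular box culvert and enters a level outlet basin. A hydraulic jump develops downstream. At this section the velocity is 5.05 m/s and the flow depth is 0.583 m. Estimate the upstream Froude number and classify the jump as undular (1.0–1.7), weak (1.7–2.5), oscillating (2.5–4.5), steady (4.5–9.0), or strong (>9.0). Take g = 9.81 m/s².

Fr₁ = 2.11; weak jump

Fr₁ = V₁/√(g·y₁) = 5.05/√(9.81×0.583) = 2.11.
Fr₁ = 2.11 lies in the weak range.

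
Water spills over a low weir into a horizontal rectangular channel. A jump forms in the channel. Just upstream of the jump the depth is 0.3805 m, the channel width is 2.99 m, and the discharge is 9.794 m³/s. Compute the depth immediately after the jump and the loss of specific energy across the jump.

y₂ = 2.215 m; ΔE = 1.831 m

q = Q/b = 9.794/2.99 = 3.276 m²/s; V₁ = q/y₁ = 8.609 m/s. Fr₁ = V₁/√(g·y₁) = 4.456.
Bélanger equation: y₂/y₁ = ½[√(1 + 8Fr₁²) − 1] = ½[√159.83 − 1] = 5.821.
y₂ = 5.821 × 0.3805 = 2.215 m.
Head loss: ΔE = (y₂ − y₁)³/(4y₁y₂) = (2.215 − 0.3805)³/(4×0.3805×2.215) = 6.174/3.371 = 1.831 m.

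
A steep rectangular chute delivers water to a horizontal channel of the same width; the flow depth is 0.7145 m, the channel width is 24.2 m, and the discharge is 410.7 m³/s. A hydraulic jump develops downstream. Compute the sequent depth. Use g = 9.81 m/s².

y₂ = 8.715 m

q = Q/b = 410.7/24.2 = 16.97 m²/s; V₁ = q/y₁ = 23.75 m/s. Fr₁ = V₁/√(g·y₁) = 8.972.
Sequent-depth ratio: y₂/y₁ = ½[√(1 + 8Fr₁²) − 1] = ½[√644.92 − 1] = 12.20.
y₂ = 12.20 × 0.7145 = 8.715 m.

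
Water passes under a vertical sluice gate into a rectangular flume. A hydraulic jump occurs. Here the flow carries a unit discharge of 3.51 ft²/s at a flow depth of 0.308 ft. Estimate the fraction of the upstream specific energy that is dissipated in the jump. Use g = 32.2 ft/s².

ΔE/E₁ = 0.345 (34.5%)

V₁ = q/y₁ = 3.51/0.308 = 11.4 ft/s. Fr₁ = V₁/√(g·y₁) = 11.4/√(32.2×0.308) = 3.62.
Conjugate-depth relation: y₂/y₁ = ½[√(1 + 8Fr₁²) − 1] = ½[√105.8 − 1] = 4.64.
y₂ = 4.64 × 0.308 = 1.43 ft.
E₁ = y₁ + V₁²/2g = 2.32 ft. ΔE = (y₂ − y₁)³/(4y₁y₂) = 0.801 ft. ΔE/E₁ = 0.801/2.32 = 0.345.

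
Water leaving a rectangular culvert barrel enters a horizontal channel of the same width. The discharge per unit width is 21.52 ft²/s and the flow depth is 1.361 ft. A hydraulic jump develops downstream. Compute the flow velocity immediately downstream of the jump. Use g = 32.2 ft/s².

V₂ = 5.425 ft/s

V₁ = q/y₁ = 21.52/1.361 = 15.81 ft/s. Fr₁ = V₁/√(g·y₁) = 15.81/√(32.2×1.361) = 2.389.
Sequent-depth ratio: y₂/y₁ = ½[√(1 + 8Fr₁²) − 1] = ½[√46.640 − 1] = 2.915.
y₂ = 2.915 × 1.361 = 3.967 ft.
V₂ = q/y₂ = 21.52/3.967 = 5.425 ft/s.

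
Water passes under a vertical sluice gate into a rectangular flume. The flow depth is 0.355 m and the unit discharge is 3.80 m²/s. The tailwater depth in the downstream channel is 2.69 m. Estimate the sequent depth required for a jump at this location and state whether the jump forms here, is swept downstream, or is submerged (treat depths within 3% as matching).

y₂ = 2.71 m; the jump forms here

V₁ = q/y₁ = 3.80/0.355 = 10.7 m/s. Fr₁ = V₁/√(g·y₁) = 10.7/√(9.81×0.355) = 5.74.
Sequent-depth ratio: y₂/y₁ = ½[√(1 + 8Fr₁²) − 1] = ½[√264.2 − 1] = 7.63.
y₂ = 7.63 × 0.355 = 2.71 m.
Tailwater y_tw = 2.69 m: y_tw ≈ y₂, so the jump forms here.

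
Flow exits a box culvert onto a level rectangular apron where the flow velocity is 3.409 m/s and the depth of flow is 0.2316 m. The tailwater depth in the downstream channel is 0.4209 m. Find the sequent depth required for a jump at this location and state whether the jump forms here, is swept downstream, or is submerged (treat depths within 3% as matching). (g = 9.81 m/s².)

Fr₁ = V₁/√(g·y₁) = 3.409/√(9.81×0.2316) = 2.262.
Sequent-depth ratio: y₂/y₁ = ½[√(1 + 8Fr₁²) − 1] = ½[√41.920 − 1] = 2.737.
y₂ = 2.737 × 0.2316 = 0.6340 m.
Tailwater y_tw = 0.4209 m: y_tw < y₂, so the jump is swept downstream.

y₂ = 0.6340 m; the jump is swept downstream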